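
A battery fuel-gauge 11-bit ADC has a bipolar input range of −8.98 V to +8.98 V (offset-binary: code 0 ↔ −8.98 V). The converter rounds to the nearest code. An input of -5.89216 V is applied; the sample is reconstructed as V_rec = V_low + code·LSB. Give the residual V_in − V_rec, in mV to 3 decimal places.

0.965 mV

Step size: 17.96 V ÷ 2^11 = 8.770 mV.
(-5.89216 − (−8.98))/0.00876953 = 352.1100; round gives code 352.
Reconstructed: -5.893125 V.
V_in − V_rec = 0.000965 V = 0.965 mV.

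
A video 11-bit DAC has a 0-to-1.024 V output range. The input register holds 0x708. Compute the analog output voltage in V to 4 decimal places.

0.9000 V

LSB = 1.024 V / 2^11 = 0.500 mV.
Code 0x708 = 1800 decimal.
V_out = 0 + 1800 × 0.0005 V = 0.9 V.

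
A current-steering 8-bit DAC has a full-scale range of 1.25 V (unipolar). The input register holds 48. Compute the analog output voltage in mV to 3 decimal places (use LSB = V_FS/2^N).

234.375 mV

LSB = 1.25 V / 2^8 = 4.883 mV.
V_out = 0 + 48 × 0.00488281 V = 0.234375 V.
= 234.375 mV.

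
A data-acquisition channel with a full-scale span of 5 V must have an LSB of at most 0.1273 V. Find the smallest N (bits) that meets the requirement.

Number of steps required ≥ 5 V / 0.1273 V = 39.28.
Need 2^N ≥ 39.28; 2^5 = 32, 2^6 = 64.
Minimum N = 6.

6 bits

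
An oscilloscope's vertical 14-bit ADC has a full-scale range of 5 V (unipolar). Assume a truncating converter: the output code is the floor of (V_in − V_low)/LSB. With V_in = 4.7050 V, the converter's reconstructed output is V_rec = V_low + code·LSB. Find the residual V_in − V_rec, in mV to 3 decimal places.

One LSB is 5 V / 16384 = 305.18 µV.
Scaled input = 15417.3440 LSBs, so code = 15417.
Code 15417 maps back to 0 + 15417×0.000305176 V = 4.704895 V.
Difference: 0.00010498 V → 0.105 mV.

0.105 mV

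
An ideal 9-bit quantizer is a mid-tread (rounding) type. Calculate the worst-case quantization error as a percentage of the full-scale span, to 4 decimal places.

0.0977 %

Rounding → worst-case error = ½ LSB = V_FS/2^10, so 100/1024 = 0.0976562 % of full scale.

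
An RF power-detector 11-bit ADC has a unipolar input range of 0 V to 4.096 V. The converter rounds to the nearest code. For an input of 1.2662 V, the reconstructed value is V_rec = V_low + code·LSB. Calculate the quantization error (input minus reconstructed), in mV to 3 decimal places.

One LSB is 4.096 V / 2048 = 2.000 mV.
Scaled input = 633.1000 LSBs, so code = 633.
V_rec = 0 + 633·0.002 = 1.266 V.
Difference: 0.0002 V → 0.200 mV.

0.200 mV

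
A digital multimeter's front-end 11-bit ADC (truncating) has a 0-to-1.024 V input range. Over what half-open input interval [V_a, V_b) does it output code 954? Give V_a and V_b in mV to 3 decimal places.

[477.000 mV, 477.500 mV)

LSB = 1.024/2^11 = 0.500 mV.
V_a = V_low + 954·LSB = 0.477 V; V_b = V_low + 955·LSB = 0.4775 V.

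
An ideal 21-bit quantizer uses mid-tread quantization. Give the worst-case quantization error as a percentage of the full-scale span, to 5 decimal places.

Rounding → worst-case error = ½ LSB = V_FS/2^22, so 100/4194304 = 2.38419e-05 % of full scale.

0.00002 %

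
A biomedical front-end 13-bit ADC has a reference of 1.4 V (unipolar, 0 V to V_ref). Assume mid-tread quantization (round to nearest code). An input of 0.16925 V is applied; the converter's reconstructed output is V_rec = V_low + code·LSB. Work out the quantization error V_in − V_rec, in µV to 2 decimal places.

Step size: 1.4 V ÷ 2^13 = 170.90 µV.
Scaled input = 990.3543 LSBs, so code = 990.
Code 990 maps back to 0 + 990×0.000170898 V = 0.16918945 V.
Difference: 6.05469e-05 V → 60.55 µV.

60.55 µV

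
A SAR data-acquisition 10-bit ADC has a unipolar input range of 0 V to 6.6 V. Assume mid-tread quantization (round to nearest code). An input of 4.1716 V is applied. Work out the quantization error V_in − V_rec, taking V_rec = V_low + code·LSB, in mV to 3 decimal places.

LSB = 6.6/2^10 = 6.445 mV.
Scaled input = 647.2301 LSBs, so code = 647.
Code 647 maps back to 0 + 647×0.00644531 V = 4.1701172 V.
Error = 4.1716 − 4.1701172 = 0.00148281 V = 1.483 mV.

1.483 mV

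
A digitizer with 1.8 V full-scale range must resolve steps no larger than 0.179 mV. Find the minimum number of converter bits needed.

Number of steps required ≥ 1.8 V / 0.179 mV = 10055.87.
Need 2^N ≥ 10055.87; 2^13 = 8192, 2^14 = 16384.
Minimum N = 14.

14 bits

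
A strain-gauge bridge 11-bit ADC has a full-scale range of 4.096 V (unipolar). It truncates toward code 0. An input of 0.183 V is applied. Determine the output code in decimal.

With 2048 levels over 4.096 V, one step is 2.000 mV.
(0.183 − 0) / 0.002 = 91.500 LSBs.
⌊·⌋(91.500) = 91.

code 91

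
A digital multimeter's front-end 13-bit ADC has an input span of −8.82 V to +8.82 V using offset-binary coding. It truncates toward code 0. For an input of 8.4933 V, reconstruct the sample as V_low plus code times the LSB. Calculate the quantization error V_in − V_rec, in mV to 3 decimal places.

One LSB is 17.64 V / 8192 = 2.153 mV.
(8.4933 − (−8.82))/0.00215332 = 8040.2808; ⌊·⌋ gives code 8040.
V_rec = (−8.82) + 8040·0.00215332 = 8.4926953 V.
V_in − V_rec = 0.000604687 V = 0.605 mV.

0.605 mV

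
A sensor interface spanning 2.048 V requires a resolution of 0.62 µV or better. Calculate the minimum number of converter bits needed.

22 bits

Number of steps required ≥ 2.048 V / 0.62 µV = 3303225.81.
Need 2^N ≥ 3303225.81; 2^21 = 2097152, 2^22 = 4194304.
Minimum N = 22.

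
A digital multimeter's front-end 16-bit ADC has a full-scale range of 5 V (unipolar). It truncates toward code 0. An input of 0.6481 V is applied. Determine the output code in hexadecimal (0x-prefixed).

code 0x212E (decimal 8494)

With 65536 levels over 5 V, one step is 76.29 µV.
Input sits at 8494.776 steps above V_low.
So the output code is 8494.
In hexadecimal (0x-prefixed): 0x212E.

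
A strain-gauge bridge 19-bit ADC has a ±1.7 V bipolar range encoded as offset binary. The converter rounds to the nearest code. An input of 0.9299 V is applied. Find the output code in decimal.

Full-scale span = 3.4 V; LSB = 3.4/2^19 = 6.48 µV.
(0.9299 − (−1.7)) / 6.48499e-06 = 405536.768 LSBs.
round(405536.768) = 405537.

code 405537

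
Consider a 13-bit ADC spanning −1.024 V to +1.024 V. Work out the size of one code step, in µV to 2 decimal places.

Full-scale span = 2.048 V.
LSB = 2.048 / 2^13 = 2.048 / 8192 = 0.00025 V = 250.00 µV.

250.00 µV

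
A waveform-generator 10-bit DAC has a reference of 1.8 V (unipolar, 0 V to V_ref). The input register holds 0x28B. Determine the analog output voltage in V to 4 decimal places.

1.1443 V

LSB = 1.8 V / 2^10 = 1.758 mV.
Code 0x28B = 651 decimal.
V_out = 0 + 651 × 0.00175781 V = 1.14434 V.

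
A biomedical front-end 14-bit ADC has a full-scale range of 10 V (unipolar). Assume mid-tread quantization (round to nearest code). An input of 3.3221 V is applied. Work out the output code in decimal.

With 16384 levels over 10 V, one step is 0.610 mV.
(V_in − V_low)/LSB = (3.3221 − 0) / 0.000610352 = 5442.929.
Round → code 5443.

code 5443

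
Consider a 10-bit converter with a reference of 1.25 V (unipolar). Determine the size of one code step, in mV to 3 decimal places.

Full-scale span = 1.25 V.
LSB = 1.25 / 2^10 = 1.25 / 1024 = 0.0012207 V = 1.221 mV.

1.221 mV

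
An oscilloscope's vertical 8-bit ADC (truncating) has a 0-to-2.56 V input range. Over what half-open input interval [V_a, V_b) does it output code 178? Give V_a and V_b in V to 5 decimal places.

LSB = 2.56/2^8 = 10.000 mV.
V_a = V_low + 178·LSB = 1.78 V; V_b = V_low + 179·LSB = 1.79 V.

[1.78000 V, 1.79000 V)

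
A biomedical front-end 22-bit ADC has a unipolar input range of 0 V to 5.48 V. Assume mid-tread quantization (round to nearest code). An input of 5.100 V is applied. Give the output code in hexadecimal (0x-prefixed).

code 0x3B8FE2 (decimal 3903458)

Full-scale span = 5.48 V; LSB = 5.48/2^22 = 1.31 µV.
Input sits at 3903458.102 steps above V_low.
Round → code 3903458.
In hexadecimal (0x-prefixed): 0x3B8FE2.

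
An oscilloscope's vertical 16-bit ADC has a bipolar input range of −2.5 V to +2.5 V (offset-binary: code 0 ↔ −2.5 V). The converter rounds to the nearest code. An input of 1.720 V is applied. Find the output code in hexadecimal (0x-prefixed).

code 0xD810 (decimal 55312)

LSB = 5 V / 65536 = 76.29 µV.
(V_in − V_low)/LSB = (1.720 − (−2.5)) / 7.62939e-05 = 55312.384.
So the output code is 55312.
In hexadecimal (0x-prefixed): 0xD810.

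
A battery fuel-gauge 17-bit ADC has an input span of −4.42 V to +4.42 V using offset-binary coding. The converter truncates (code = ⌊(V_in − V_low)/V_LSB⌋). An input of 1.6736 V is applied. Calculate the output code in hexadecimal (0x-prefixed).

With 131072 levels over 8.84 V, one step is 67.44 µV.
Input sits at 90350.717 steps above V_low.
So the output code is 90350.
In hexadecimal (0x-prefixed): 0x160EE.

code 0x160EE (decimal 90350)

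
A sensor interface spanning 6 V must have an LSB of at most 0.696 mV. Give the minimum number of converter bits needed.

Number of steps required ≥ 6 V / 0.696 mV = 8620.69.
Need 2^N ≥ 8620.69; 2^13 = 8192, 2^14 = 16384.
Minimum N = 14.

14 bits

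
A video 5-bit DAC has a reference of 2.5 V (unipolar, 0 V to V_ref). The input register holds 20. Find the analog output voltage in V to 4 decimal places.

1.5625 V

LSB = 2.5 V / 2^5 = 78.125 mV.
V_out = 0 + 20 × 0.078125 V = 1.5625 V.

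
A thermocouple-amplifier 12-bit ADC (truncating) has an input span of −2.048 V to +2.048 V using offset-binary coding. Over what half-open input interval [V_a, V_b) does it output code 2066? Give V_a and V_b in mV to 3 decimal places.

[18.000 mV, 19.000 mV)

LSB = 4.096/2^12 = 1.000 mV.
V_a = V_low + 2066·LSB = 0.018 V; V_b = V_low + 2067·LSB = 0.019 V.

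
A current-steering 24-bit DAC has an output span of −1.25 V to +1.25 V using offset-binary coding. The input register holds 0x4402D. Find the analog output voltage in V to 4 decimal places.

LSB = 2.5 V / 2^24 = 0.15 µV.
Code 0x4402D = 278573 decimal.
V_out = (−1.25) + 278573 × 1.49012e-07 V = -1.20849 V.

-1.2085 V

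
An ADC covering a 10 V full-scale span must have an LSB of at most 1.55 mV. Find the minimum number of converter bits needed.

Number of steps required ≥ 10 V / 1.55 mV = 6451.61.
Need 2^N ≥ 6451.61; 2^12 = 4096, 2^13 = 8192.
Minimum N = 13.

13 bits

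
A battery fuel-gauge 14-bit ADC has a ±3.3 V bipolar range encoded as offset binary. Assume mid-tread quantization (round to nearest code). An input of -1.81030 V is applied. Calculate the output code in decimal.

code 3698

Full-scale span = 6.6 V; LSB = 6.6/2^14 = 402.83 µV.
(-1.81030 − (−3.3)) / 0.000402832 = 3698.067 LSBs.
So the output code is 3698.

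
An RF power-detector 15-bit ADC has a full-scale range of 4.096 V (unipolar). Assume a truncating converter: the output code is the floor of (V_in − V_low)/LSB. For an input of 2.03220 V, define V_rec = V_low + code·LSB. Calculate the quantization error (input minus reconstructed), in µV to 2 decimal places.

One LSB is 4.096 V / 32768 = 125.00 µV.
(2.03220 − 0)/0.000125 = 16257.6000; ⌊·⌋ gives code 16257.
V_rec = 0 + 16257·0.000125 = 2.032125 V.
V_in − V_rec = 7.5e-05 V = 75.00 µV.

75.00 µV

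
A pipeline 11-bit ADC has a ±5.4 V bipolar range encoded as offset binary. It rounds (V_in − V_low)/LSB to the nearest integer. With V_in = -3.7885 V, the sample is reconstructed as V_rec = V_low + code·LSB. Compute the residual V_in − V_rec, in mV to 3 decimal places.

-2.172 mV

One LSB is 10.8 V / 2048 = 5.273 mV.
(V_in − V_low)/LSB = (-3.7885 − (−5.4))/0.00527344 = 305.5881 → code 306 (round).
Reconstructed: -3.7863281 V.
V_in − V_rec = -0.00217188 V = -2.172 mV.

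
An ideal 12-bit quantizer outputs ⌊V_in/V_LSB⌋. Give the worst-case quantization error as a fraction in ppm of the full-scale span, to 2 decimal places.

Truncating → worst-case error = 1 LSB = V_FS/2^12, so 1e+06/4096 = 244.141 ppm of full scale.

244.14 ppm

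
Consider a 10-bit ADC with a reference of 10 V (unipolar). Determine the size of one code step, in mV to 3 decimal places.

Full-scale span = 10 V.
LSB = 10 / 2^10 = 10 / 1024 = 0.00976562 V = 9.766 mV.

9.766 mV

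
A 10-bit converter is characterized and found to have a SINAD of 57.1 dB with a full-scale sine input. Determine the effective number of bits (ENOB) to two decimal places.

ENOB = (SINAD − 1.76) / 6.02 = (57.1 − 1.76)/6.02 = 9.193.

9.19 bits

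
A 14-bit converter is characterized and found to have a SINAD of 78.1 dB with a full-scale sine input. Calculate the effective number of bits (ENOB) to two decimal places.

12.68 bits

ENOB = (SINAD − 1.76) / 6.02 = (78.1 − 1.76)/6.02 = 12.681.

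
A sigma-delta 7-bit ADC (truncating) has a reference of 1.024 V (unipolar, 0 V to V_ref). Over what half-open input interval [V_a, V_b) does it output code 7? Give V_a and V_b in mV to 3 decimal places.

[56.000 mV, 64.000 mV)

LSB = 1.024/2^7 = 8.000 mV.
V_a = V_low + 7·LSB = 0.056 V; V_b = V_low + 8·LSB = 0.064 V.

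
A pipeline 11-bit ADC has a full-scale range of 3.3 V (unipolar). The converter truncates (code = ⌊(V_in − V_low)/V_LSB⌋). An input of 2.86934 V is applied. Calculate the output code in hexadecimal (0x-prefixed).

code 0x6F4 (decimal 1780)

LSB = 3.3 V / 2048 = 1.611 mV.
(2.86934 − 0) / 0.00161133 = 1780.730 LSBs.
So the output code is 1780.
In hexadecimal (0x-prefixed): 0x6F4.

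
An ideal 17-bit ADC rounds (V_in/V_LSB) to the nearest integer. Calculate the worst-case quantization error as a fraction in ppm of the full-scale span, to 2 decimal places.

3.81 ppm

Rounding → worst-case error = ½ LSB = V_FS/2^18, so 1e+06/262144 = 3.8147 ppm of full scale.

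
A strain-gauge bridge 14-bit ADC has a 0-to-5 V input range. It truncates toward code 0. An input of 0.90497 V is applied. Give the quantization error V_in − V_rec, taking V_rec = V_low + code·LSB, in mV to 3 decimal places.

One LSB is 5 V / 16384 = 305.18 µV.
(0.90497 − 0)/0.000305176 = 2965.4057; ⌊·⌋ gives code 2965.
V_rec = 0 + 2965·0.000305176 = 0.90484619 V.
Difference: 0.000123809 V → 0.124 mV.

0.124 mV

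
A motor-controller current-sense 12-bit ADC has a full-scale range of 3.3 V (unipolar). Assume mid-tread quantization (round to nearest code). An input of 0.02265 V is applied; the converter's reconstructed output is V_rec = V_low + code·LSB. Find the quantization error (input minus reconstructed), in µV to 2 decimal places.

LSB = 3.3/2^12 = 0.806 mV.
(V_in − V_low)/LSB = (0.02265 − 0)/0.000805664 = 28.1135 → code 28 (round).
Reconstructed: 0.022558594 V.
Error = 0.02265 − 0.022558594 = 9.14063e-05 V = 91.41 µV.

91.41 µV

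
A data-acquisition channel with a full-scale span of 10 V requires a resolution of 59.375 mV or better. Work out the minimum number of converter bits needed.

Number of steps required ≥ 10 V / 59.375 mV = 168.42.
Need 2^N ≥ 168.42; 2^7 = 128, 2^8 = 256.
Minimum N = 8.

8 bits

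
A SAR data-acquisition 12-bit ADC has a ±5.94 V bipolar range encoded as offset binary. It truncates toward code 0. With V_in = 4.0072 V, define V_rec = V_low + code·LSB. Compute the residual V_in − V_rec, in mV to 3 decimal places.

Step size: 11.88 V ÷ 2^12 = 2.900 mV.
(V_in − V_low)/LSB = (4.0072 − (−5.94))/0.00290039 = 3429.6070 → code 3429 (floor).
Code 3429 maps back to (−5.94) + 3429×0.00290039 V = 4.0054395 V.
Error = 4.0072 − 4.0054395 = 0.00176055 V = 1.761 mV.

1.761 mV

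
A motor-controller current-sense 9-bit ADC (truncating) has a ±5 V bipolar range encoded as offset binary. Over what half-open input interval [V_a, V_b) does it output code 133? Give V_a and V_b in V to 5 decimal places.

[-2.40234 V, -2.38281 V)

LSB = 10/2^9 = 19.531 mV.
V_a = V_low + 133·LSB = -2.40234 V; V_b = V_low + 134·LSB = -2.38281 V.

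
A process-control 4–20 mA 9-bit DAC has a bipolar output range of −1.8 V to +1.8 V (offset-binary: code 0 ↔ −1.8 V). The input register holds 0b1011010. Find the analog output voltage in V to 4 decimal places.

LSB = 3.6 V / 2^9 = 7.031 mV.
Code 0b1011010 = 90 decimal.
V_out = (−1.8) + 90 × 0.00703125 V = -1.16719 V.

-1.1672 V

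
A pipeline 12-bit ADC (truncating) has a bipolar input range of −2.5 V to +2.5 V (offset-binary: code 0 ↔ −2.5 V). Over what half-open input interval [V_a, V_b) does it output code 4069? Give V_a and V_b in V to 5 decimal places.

[2.46704 V, 2.46826 V)

LSB = 5/2^12 = 1.221 mV.
V_a = V_low + 4069·LSB = 2.46704 V; V_b = V_low + 4070·LSB = 2.46826 V.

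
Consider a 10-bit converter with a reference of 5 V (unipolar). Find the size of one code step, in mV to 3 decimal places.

Full-scale span = 5 V.
LSB = 5 / 2^10 = 5 / 1024 = 0.00488281 V = 4.883 mV.

4.883 mV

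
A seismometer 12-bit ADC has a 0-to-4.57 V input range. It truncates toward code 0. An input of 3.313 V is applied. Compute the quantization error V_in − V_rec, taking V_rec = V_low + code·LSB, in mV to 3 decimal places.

0.419 mV

LSB = 4.57/2^12 = 1.116 mV.
(V_in − V_low)/LSB = (3.313 − 0)/0.00111572 = 2969.3759 → code 2969 (floor).
Reconstructed: 3.3125806 V.
Difference: 0.000419434 V → 0.419 mV.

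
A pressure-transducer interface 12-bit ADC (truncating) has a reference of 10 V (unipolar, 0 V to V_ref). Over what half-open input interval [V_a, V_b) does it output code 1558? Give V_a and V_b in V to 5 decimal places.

[3.80371 V, 3.80615 V)

LSB = 10/2^12 = 2.441 mV.
V_a = V_low + 1558·LSB = 3.80371 V; V_b = V_low + 1559·LSB = 3.80615 V.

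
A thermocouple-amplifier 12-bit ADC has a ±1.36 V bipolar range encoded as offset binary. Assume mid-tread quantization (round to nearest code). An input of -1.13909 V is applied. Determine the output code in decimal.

With 4096 levels over 2.72 V, one step is 0.664 mV.
(V_in − V_low)/LSB = (-1.13909 − (−1.36)) / 0.000664063 = 332.664.
round(332.664) = 333.

code 333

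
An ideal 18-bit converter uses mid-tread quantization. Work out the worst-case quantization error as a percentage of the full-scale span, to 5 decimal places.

0.00019 %

Rounding → worst-case error = ½ LSB = V_FS/2^19, so 100/524288 = 0.000190735 % of full scale.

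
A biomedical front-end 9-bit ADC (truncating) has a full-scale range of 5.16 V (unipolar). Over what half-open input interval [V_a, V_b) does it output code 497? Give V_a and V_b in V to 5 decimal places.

[5.00883 V, 5.01891 V)

LSB = 5.16/2^9 = 10.078 mV.
V_a = V_low + 497·LSB = 5.00883 V; V_b = V_low + 498·LSB = 5.01891 V.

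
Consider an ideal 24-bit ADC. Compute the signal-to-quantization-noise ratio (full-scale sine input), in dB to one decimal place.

SNR ≈ 6.02·N + 1.76 dB = 6.02·24 + 1.76 = 146.24 dB.

146.2 dB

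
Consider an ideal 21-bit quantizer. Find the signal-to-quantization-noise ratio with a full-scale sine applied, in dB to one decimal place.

SNR ≈ 6.02·N + 1.76 dB = 6.02·21 + 1.76 = 128.18 dB.

128.2 dB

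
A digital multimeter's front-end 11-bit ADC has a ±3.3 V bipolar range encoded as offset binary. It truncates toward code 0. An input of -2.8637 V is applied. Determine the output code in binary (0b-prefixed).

Full-scale span = 6.6 V; LSB = 6.6/2^11 = 3.223 mV.
Input sits at 135.385 steps above V_low.
So the output code is 135.
In binary (0b-prefixed): 0b10000111.

code 0b10000111 (decimal 135)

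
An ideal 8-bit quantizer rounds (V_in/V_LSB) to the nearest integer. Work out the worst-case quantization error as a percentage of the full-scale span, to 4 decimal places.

0.1953 %

Rounding → worst-case error = ½ LSB = V_FS/2^9, so 100/512 = 0.195312 % of full scale.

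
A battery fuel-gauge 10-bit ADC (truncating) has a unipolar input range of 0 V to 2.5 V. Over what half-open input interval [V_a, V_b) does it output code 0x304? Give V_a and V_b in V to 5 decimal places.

[1.88477 V, 1.88721 V)

LSB = 2.5/2^10 = 2.441 mV.
Code 0x304 = 772 decimal.
V_a = V_low + 772·LSB = 1.88477 V; V_b = V_low + 773·LSB = 1.88721 V.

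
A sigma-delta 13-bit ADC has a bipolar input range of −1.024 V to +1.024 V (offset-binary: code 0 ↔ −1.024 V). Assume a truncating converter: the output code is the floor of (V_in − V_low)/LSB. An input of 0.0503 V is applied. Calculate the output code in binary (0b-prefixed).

code 0b1000011001001 (decimal 4297)

With 8192 levels over 2.048 V, one step is 250.00 µV.
(0.0503 − (−1.024)) / 0.00025 = 4297.200 LSBs.
Floor → code 4297.
In binary (0b-prefixed): 0b1000011001001.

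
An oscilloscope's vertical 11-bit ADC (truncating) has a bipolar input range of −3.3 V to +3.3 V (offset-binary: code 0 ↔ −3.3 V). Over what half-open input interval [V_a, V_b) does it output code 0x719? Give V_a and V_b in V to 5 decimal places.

[2.55557 V, 2.55879 V)

LSB = 6.6/2^11 = 3.223 mV.
Code 0x719 = 1817 decimal.
V_a = V_low + 1817·LSB = 2.55557 V; V_b = V_low + 1818·LSB = 2.55879 V.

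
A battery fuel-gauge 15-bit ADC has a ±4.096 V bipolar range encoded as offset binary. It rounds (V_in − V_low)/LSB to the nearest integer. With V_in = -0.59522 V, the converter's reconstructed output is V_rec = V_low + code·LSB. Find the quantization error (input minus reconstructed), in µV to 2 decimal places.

Step size: 8.192 V ÷ 2^15 = 250.00 µV.
Scaled input = 14003.1200 LSBs, so code = 14003.
V_rec = (−4.096) + 14003·0.00025 = -0.59525 V.
V_in − V_rec = 3e-05 V = 30.00 µV.

30.00 µV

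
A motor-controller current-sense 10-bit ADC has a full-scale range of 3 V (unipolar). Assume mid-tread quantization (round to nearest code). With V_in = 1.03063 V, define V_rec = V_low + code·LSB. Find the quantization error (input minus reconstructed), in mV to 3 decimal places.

One LSB is 3 V / 1024 = 2.930 mV.
(1.03063 − 0)/0.00292969 = 351.7884; round gives code 352.
Code 352 maps back to 0 + 352×0.00292969 V = 1.03125 V.
Difference: -0.00062 V → -0.620 mV.

-0.620 mV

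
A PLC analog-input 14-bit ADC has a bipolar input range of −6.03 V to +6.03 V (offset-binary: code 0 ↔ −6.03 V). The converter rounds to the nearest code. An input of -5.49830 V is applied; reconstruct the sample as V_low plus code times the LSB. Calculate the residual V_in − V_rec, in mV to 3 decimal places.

One LSB is 12.06 V / 16384 = 0.736 mV.
(V_in − V_low)/LSB = (-5.49830 − (−6.03))/0.000736084 = 722.3361 → code 722 (round).
Reconstructed: -5.4985474 V.
Error = -5.49830 − (−5.4985474) = 0.000247363 V = 0.247 mV.

0.247 mV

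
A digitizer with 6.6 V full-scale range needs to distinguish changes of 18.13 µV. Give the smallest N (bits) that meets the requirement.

19 bits

Number of steps required ≥ 6.6 V / 18.13 µV = 364037.51.
Need 2^N ≥ 364037.51; 2^18 = 262144, 2^19 = 524288.
Minimum N = 19.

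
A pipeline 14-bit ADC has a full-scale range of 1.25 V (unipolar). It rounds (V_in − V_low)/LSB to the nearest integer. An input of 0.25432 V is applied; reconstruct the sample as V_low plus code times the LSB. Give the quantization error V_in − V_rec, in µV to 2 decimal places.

LSB = 1.25/2^14 = 76.29 µV.
(V_in − V_low)/LSB = (0.25432 − 0)/7.62939e-05 = 3333.4231 → code 3333 (round).
Code 3333 maps back to 0 + 3333×7.62939e-05 V = 0.25428772 V.
Difference: 3.22803e-05 V → 32.28 µV.

32.28 µV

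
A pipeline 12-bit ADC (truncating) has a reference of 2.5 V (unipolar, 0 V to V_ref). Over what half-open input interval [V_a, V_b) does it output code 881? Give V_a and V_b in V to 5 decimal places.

LSB = 2.5/2^12 = 0.610 mV.
V_a = V_low + 881·LSB = 0.53772 V; V_b = V_low + 882·LSB = 0.53833 V.

[0.53772 V, 0.53833 V)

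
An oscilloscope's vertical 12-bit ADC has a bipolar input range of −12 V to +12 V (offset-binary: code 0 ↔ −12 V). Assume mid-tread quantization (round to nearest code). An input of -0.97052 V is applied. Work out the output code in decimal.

code 1882

Full-scale span = 24 V; LSB = 24/2^12 = 5.859 mV.
(V_in − V_low)/LSB = (-0.97052 − (−12)) / 0.00585938 = 1882.365.
round(1882.365) = 1882.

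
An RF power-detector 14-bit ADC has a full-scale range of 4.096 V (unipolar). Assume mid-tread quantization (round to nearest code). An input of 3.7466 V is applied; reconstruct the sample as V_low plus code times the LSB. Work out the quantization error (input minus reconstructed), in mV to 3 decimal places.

One LSB is 4.096 V / 16384 = 250.00 µV.
Scaled input = 14986.4000 LSBs, so code = 14986.
V_rec = 0 + 14986·0.00025 = 3.7465 V.
Error = 3.7466 − 3.7465 = 0.0001 V = 0.100 mV.

0.100 mV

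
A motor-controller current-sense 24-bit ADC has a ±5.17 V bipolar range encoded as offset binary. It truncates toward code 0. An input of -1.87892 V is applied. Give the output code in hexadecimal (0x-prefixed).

code 0x517B35 (decimal 5339957)

Full-scale span = 10.34 V; LSB = 10.34/2^24 = 0.62 µV.
(-1.87892 − (−5.17)) / 6.16312e-07 = 5339957.450 LSBs.
Floor → code 5339957.
In hexadecimal (0x-prefixed): 0x517B35.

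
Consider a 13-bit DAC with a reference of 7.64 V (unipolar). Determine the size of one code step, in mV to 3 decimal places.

Full-scale span = 7.64 V.
LSB = 7.64 / 2^13 = 7.64 / 8192 = 0.000932617 V = 0.933 mV.

0.933 mV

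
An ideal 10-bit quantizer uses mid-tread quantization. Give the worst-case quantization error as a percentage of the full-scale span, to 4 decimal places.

0.0488 %

Rounding → worst-case error = ½ LSB = V_FS/2^11, so 100/2048 = 0.0488281 % of full scale.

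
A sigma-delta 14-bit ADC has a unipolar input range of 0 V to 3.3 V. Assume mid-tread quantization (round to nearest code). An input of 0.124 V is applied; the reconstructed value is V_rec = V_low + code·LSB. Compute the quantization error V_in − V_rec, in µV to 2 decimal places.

LSB = 3.3/2^14 = 201.42 µV.
Scaled input = 615.6412 LSBs, so code = 616.
V_rec = 0 + 616·0.000201416 = 0.12407227 V.
Error = 0.124 − 0.12407227 = -7.22656e-05 V = -72.27 µV.

-72.27 µV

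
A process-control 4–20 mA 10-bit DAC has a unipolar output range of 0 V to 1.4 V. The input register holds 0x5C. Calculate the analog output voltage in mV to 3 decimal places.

125.781 mV

LSB = 1.4 V / 2^10 = 1.367 mV.
Code 0x5C = 92 decimal.
V_out = 0 + 92 × 0.00136719 V = 0.125781 V.
= 125.781 mV.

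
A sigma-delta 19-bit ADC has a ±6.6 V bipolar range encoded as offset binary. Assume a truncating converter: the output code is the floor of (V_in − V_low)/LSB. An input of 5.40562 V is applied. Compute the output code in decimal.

LSB = 13.2 V / 524288 = 25.18 µV.
Input sits at 476848.674 steps above V_low.
⌊·⌋(476848.674) = 476848.

code 476848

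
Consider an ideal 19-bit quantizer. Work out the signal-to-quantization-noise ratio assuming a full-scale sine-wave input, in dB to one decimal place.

116.1 dB

SNR ≈ 6.02·N + 1.76 dB = 6.02·19 + 1.76 = 116.14 dB.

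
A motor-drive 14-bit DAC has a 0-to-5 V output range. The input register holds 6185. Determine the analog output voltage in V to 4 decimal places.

1.8875 V

LSB = 5 V / 2^14 = 305.18 µV.
V_out = 0 + 6185 × 0.000305176 V = 1.88751 V.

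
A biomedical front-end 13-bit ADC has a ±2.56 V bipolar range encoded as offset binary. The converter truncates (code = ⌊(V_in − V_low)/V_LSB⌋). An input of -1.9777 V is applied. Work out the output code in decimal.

With 8192 levels over 5.12 V, one step is 0.625 mV.
(V_in − V_low)/LSB = (-1.9777 − (−2.56)) / 0.000625 = 931.680.
So the output code is 931.

code 931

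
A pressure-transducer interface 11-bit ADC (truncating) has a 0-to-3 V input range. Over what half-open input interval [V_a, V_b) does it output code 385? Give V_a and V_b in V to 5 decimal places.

[0.56396 V, 0.56543 V)

LSB = 3/2^11 = 1.465 mV.
V_a = V_low + 385·LSB = 0.563965 V; V_b = V_low + 386·LSB = 0.56543 V.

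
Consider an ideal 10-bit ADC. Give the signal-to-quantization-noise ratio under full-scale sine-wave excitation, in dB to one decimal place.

SNR ≈ 6.02·N + 1.76 dB = 6.02·10 + 1.76 = 61.96 dB.

62.0 dB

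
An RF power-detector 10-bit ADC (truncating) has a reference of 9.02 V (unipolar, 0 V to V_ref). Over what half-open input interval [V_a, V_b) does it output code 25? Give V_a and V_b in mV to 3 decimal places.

[220.215 mV, 229.023 mV)

LSB = 9.02/2^10 = 8.809 mV.
V_a = V_low + 25·LSB = 0.220215 V; V_b = V_low + 26·LSB = 0.229023 V.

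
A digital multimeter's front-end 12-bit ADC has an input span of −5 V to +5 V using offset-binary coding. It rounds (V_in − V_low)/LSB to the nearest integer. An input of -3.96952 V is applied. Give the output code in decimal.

With 4096 levels over 10 V, one step is 2.441 mV.
Input sits at 422.085 steps above V_low.
Round → code 422.

code 422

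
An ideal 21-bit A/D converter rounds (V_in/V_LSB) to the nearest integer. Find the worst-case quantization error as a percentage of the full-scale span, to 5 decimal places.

0.00002 %

Rounding → worst-case error = ½ LSB = V_FS/2^22, so 100/4194304 = 2.38419e-05 % of full scale.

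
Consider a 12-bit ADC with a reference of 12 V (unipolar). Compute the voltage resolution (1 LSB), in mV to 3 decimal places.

Full-scale span = 12 V.
LSB = 12 / 2^12 = 12 / 4096 = 0.00292969 V = 2.930 mV.

2.930 mV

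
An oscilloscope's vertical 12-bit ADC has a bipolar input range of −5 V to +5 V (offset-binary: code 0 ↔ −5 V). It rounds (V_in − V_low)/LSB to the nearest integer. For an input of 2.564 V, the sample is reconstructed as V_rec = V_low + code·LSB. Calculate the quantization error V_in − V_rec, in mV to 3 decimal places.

0.523 mV

LSB = 10/2^12 = 2.441 mV.
Scaled input = 3098.2144 LSBs, so code = 3098.
Code 3098 maps back to (−5) + 3098×0.00244141 V = 2.5634766 V.
V_in − V_rec = 0.000523438 V = 0.523 mV.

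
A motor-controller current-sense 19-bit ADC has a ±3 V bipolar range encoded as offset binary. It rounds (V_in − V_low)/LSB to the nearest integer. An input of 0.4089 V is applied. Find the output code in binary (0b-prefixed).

LSB = 6 V / 524288 = 11.44 µV.
(0.4089 − (−3)) / 1.14441e-05 = 297874.227 LSBs.
round(297874.227) = 297874.
In binary (0b-prefixed): 0b1001000101110010010.

code 0b1001000101110010010 (decimal 297874)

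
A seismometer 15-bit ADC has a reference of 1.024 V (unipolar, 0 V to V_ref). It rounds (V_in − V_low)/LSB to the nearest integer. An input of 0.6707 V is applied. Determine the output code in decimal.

With 32768 levels over 1.024 V, one step is 31.25 µV.
Input sits at 21462.400 steps above V_low.
round(21462.400) = 21462.

code 21462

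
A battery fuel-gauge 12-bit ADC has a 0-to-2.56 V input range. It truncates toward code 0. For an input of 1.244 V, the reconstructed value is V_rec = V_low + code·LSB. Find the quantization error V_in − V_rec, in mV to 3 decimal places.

0.250 mV

LSB = 2.56/2^12 = 0.625 mV.
Scaled input = 1990.4000 LSBs, so code = 1990.
V_rec = 0 + 1990·0.000625 = 1.24375 V.
Difference: 0.00025 V → 0.250 mV.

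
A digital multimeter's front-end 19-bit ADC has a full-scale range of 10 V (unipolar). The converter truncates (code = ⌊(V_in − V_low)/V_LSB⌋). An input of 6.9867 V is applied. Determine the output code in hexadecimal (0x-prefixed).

code 0x596E0 (decimal 366304)

With 524288 levels over 10 V, one step is 19.07 µV.
Input sits at 366304.297 steps above V_low.
So the output code is 366304.
In hexadecimal (0x-prefixed): 0x596E0.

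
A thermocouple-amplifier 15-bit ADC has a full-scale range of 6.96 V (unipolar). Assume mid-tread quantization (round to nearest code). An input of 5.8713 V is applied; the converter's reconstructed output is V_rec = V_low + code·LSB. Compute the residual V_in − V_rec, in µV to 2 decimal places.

74.41 µV

Step size: 6.96 V ÷ 2^15 = 212.40 µV.
(V_in − V_low)/LSB = (5.8713 − 0)/0.000212402 = 27642.3503 → code 27642 (round).
Reconstructed: 5.8712256 V.
Difference: 7.44141e-05 V → 74.41 µV.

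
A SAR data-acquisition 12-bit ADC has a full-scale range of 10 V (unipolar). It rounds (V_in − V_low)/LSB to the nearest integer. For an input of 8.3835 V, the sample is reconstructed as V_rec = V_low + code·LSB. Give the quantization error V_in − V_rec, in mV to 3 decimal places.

-0.289 mV

One LSB is 10 V / 4096 = 2.441 mV.
(8.3835 − 0)/0.00244141 = 3433.8816; round gives code 3434.
V_rec = 0 + 3434·0.00244141 = 8.3837891 V.
V_in − V_rec = -0.000289062 V = -0.289 mV.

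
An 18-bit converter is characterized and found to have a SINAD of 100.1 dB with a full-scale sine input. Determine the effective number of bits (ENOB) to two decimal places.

ENOB = (SINAD − 1.76) / 6.02 = (100.1 − 1.76)/6.02 = 16.336.

16.34 bits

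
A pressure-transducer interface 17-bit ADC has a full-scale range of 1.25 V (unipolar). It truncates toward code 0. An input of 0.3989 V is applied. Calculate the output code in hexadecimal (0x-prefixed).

code 0xA363 (decimal 41827)

With 131072 levels over 1.25 V, one step is 9.54 µV.
(V_in − V_low)/LSB = (0.3989 − 0) / 9.53674e-06 = 41827.697.
Floor → code 41827.
In hexadecimal (0x-prefixed): 0xA363.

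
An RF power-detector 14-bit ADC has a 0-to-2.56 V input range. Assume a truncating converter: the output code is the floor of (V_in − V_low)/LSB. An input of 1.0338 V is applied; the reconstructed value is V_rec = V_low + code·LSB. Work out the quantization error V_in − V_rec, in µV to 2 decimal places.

50.00 µV

LSB = 2.56/2^14 = 156.25 µV.
(1.0338 − 0)/0.00015625 = 6616.3200; ⌊·⌋ gives code 6616.
Reconstructed: 1.03375 V.
Difference: 5e-05 V → 50.00 µV.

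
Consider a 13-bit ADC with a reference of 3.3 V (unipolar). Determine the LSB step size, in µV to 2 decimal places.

402.83 µV

Full-scale span = 3.3 V.
LSB = 3.3 / 2^13 = 3.3 / 8192 = 0.000402832 V = 402.83 µV.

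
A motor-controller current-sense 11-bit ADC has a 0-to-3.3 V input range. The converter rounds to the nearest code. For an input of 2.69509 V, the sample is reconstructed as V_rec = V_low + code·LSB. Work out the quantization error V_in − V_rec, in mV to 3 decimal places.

LSB = 3.3/2^11 = 1.611 mV.
(2.69509 − 0)/0.00161133 = 1672.5892; round gives code 1673.
V_rec = 0 + 1673·0.00161133 = 2.695752 V.
Difference: -0.000661953 V → -0.662 mV.

-0.662 mV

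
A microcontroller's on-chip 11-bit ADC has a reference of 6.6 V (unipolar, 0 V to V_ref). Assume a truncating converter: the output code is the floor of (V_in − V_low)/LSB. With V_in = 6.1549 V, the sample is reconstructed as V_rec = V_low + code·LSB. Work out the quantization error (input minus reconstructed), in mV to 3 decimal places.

LSB = 6.6/2^11 = 3.223 mV.
Scaled input = 1909.8841 LSBs, so code = 1909.
Code 1909 maps back to 0 + 1909×0.00322266 V = 6.1520508 V.
Error = 6.1549 − 6.1520508 = 0.00284922 V = 2.849 mV.

2.849 mV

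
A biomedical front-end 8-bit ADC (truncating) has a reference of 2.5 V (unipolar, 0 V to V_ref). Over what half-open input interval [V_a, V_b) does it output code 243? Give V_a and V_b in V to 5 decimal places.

[2.37305 V, 2.38281 V)

LSB = 2.5/2^8 = 9.766 mV.
V_a = V_low + 243·LSB = 2.37305 V; V_b = V_low + 244·LSB = 2.38281 V.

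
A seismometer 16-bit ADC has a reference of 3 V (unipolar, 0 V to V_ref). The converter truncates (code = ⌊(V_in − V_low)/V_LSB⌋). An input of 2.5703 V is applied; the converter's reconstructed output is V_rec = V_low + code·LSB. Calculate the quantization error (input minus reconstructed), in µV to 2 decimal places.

Step size: 3 V ÷ 2^16 = 45.78 µV.
Scaled input = 56149.0603 LSBs, so code = 56149.
Code 56149 maps back to 0 + 56149×4.57764e-05 V = 2.5702972 V.
Difference: 2.75879e-06 V → 2.76 µV.

2.76 µV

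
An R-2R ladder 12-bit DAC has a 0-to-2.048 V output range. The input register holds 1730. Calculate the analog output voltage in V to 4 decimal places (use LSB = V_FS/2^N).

LSB = 2.048 V / 2^12 = 0.500 mV.
V_out = 0 + 1730 × 0.0005 V = 0.865 V.

0.8650 V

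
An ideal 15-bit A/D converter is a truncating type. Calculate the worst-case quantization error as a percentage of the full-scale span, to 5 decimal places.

Truncating → worst-case error = 1 LSB = V_FS/2^15, so 100/32768 = 0.00305176 % of full scale.

0.00305 %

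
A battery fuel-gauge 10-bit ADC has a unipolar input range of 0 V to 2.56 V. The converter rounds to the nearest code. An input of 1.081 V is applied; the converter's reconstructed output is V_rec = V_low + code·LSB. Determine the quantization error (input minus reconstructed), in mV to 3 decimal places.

1.000 mV

LSB = 2.56/2^10 = 2.500 mV.
(1.081 − 0)/0.0025 = 432.4000; round gives code 432.
Reconstructed: 1.08 V.
V_in − V_rec = 0.001 V = 1.000 mV.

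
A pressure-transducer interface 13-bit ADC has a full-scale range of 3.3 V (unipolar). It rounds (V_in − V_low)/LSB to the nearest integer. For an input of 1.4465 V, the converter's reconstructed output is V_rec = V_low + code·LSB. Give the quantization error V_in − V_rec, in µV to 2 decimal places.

-69.82 µV

One LSB is 3.3 V / 8192 = 402.83 µV.
(V_in − V_low)/LSB = (1.4465 − 0)/0.000402832 = 3590.8267 → code 3591 (round).
V_rec = 0 + 3591·0.000402832 = 1.4465698 V.
Difference: -6.98242e-05 V → -69.82 µV.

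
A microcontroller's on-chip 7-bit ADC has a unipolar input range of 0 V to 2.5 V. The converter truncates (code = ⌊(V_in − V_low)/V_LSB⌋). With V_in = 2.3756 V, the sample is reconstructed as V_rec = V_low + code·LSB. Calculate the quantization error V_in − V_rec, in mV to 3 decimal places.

12.319 mV

Step size: 2.5 V ÷ 2^7 = 19.531 mV.
Scaled input = 121.6307 LSBs, so code = 121.
V_rec = 0 + 121·0.0195312 = 2.3632812 V.
V_in − V_rec = 0.0123187 V = 12.319 mV.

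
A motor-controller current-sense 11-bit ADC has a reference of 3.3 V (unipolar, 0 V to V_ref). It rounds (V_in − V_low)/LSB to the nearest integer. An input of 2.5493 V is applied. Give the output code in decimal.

code 1582

With 2048 levels over 3.3 V, one step is 1.611 mV.
(2.5493 − 0) / 0.00161133 = 1582.111 LSBs.
So the output code is 1582.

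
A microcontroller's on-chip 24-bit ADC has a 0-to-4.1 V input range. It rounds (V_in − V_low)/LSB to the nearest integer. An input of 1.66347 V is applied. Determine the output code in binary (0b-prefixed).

code 0b11001111101110110001110 (decimal 6806926)

Full-scale span = 4.1 V; LSB = 4.1/2^24 = 0.24 µV.
(V_in − V_low)/LSB = (1.66347 − 0) / 2.44379e-07 = 6806925.732.
round(6806925.732) = 6806926.
In binary (0b-prefixed): 0b11001111101110110001110.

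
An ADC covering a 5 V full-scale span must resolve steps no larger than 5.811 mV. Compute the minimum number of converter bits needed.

Number of steps required ≥ 5 V / 5.811 mV = 860.44.
Need 2^N ≥ 860.44; 2^9 = 512, 2^10 = 1024.
Minimum N = 10.

10 bits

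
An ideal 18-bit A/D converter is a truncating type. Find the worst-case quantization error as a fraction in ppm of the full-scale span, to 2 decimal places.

3.81 ppm

Truncating → worst-case error = 1 LSB = V_FS/2^18, so 1e+06/262144 = 3.8147 ppm of full scale.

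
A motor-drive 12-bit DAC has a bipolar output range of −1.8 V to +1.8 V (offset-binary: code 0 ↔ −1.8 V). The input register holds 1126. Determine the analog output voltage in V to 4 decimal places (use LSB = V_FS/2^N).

-0.8104 V

LSB = 3.6 V / 2^12 = 0.879 mV.
V_out = (−1.8) + 1126 × 0.000878906 V = -0.810352 V.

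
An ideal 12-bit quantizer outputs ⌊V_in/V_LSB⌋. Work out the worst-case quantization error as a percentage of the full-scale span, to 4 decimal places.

0.0244 %

Truncating → worst-case error = 1 LSB = V_FS/2^12, so 100/4096 = 0.0244141 % of full scale.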